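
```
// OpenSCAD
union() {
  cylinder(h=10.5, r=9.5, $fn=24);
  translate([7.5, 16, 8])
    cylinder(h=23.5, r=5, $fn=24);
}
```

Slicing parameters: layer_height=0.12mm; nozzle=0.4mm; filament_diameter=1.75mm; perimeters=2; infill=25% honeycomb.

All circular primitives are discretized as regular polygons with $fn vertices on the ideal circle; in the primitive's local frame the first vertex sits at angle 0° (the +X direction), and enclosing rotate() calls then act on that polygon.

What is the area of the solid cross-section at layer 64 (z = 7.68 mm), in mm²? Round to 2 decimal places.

At z = 7.68 mm: the r=9.5 cylinder gives a regular 24-gon of circumradius 9.5 (constant along its height) (area = (24/2)·9.500²·sin(360°/24) = 280.30 mm²); the cylinder at (7.5, 16) is absent (z outside [8, 31.5]); Merging all regions: only the r=9.5 cylinder is present, so the union is just that shape — area = 280.30 mm². Overall, the cross-section is a single solid region. Net area = 280.30 mm².

280.30 mm²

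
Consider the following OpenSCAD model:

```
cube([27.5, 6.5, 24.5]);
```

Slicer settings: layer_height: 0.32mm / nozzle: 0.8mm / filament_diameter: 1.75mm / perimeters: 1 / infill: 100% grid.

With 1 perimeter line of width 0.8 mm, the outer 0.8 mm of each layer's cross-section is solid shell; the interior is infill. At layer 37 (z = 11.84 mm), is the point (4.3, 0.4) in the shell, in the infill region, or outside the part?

shell

At z = 11.84 mm: the cube (footprint 27.5×6.5) is included at this height. Overall, the cross-section is a single solid region. The nearest boundary edge runs (0.00, 0.00)→(27.50, 0.00); distance from the point to it = 0.40 mm. The point is inside the cross-section, 0.40 mm from the nearest boundary — within the 0.8 mm shell band (1 × 0.8).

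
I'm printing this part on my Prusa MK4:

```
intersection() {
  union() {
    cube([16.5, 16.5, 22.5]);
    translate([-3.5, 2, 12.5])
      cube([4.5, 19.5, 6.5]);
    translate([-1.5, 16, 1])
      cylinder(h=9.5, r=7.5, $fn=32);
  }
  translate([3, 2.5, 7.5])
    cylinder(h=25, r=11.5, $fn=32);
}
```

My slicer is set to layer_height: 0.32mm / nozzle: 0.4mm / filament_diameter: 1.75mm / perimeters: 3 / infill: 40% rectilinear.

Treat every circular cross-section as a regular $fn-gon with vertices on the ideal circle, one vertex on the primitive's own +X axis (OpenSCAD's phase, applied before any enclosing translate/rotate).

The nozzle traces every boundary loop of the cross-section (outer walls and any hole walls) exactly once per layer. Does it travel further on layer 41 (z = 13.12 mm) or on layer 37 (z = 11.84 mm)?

layer 41 (z = 13.12 mm)

Layer 41 (z = 13.12): the cube (footprint 16.5×16.5) is included at this height (perimeter 66.00 mm); the cube at (-3.5, 2) is present — its section is the full 4.5×19.5 rectangle (perimeter 48.00 mm); the cylinder at (-1.5, 16) does not reach this height (z outside [1, 10.5]); Combining (union): the regions partially overlap (shared area 14.50 mm²), so the edge portions inside another operand are dropped and the merged outline is re-measured after clipping — boundary = 83.00 mm; the cylinder at (3, 2.5): section is a regular 32-gon, circumradius r=11.5 (perimeter = 2·32·11.500·sin(180°/32) = 72.14 mm); Taking the intersection: the r=11.5 cylinder at (3, 2.5) partially overlaps that combined region; clipping to the common part keeps 211.19 mm² — boundary = 57.14 mm. So its perimeter = 57.14 mm. Layer 37 (z = 11.84): the cube is present — its section is the full 16.5×16.5 rectangle (perimeter 66.00 mm); the cube at (-3.5, 2) is absent (z outside [12.5, 19]); the cylinder at (-1.5, 16) is not intersected at this z (z outside [1, 10.5]); Taking the union: only the 16.5×16.5 cube is present, so the union is just that shape — boundary = 66.00 mm; the cylinder at (3, 2.5): section is a regular 32-gon, circumradius r=11.5 (perimeter = 2·32·11.500·sin(180°/32) = 72.14 mm); Taking the intersection: the r=11.5 cylinder at (3, 2.5) partially overlaps the result so far; clipping to the common part keeps 173.14 mm² — boundary = 51.35 mm. So its perimeter = 51.35 mm. Layer 41 is larger (57.14 vs 51.35 mm).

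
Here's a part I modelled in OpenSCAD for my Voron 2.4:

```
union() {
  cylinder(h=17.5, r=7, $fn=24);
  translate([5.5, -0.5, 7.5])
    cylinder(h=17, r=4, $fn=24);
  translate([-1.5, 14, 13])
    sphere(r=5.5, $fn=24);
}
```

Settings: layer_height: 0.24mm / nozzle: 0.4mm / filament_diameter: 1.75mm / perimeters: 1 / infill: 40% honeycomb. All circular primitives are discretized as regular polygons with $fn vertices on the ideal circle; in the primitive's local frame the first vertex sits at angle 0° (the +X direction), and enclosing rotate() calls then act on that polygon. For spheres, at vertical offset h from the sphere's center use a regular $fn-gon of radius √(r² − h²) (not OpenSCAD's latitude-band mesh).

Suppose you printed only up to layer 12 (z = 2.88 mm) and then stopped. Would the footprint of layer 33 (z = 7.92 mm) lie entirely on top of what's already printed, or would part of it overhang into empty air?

part overhangs

Compare the two slices. At z = 2.88: the r=7 cylinder contributes a regular 24-gon of circumradius 7 (area = (24/2)·7.000²·sin(360°/24) = 152.19 mm²); the cylinder at (5.5, -0.5) is not intersected at this z (z outside [7.5, 24.5]); the sphere at (-1.5, 14) is absent (|z−center|=10.120 > r=5.5); Taking the union: only the r=7 cylinder is present, so the union is just that shape — area = 152.19 mm². At z = 7.92: the r=7 cylinder gives a regular 24-gon of circumradius 7 (constant along its height) (area = (24/2)·7.000²·sin(360°/24) = 152.19 mm²); the r=4 cylinder at (5.5, -0.5) contributes a regular 24-gon of circumradius 4 (area = (24/2)·4.000²·sin(360°/24) = 49.69 mm²); the r=5.5 sphere at (-1.5, 14) slices to a regular 24-gon of circumradius 2.108 (√(r²−h²) with h=5.08 from center) (area = (24/2)·2.108²·sin(360°/24) = 13.80 mm²); Combining (union): the regions partially overlap — summed areas 215.68 mm² minus the doubly-counted overlap 33.09 mm² gives 182.59 mm² — area = 182.59 mm². Checking containment: at z = 7.92 the cross-section extends beyond the z = 2.88 cross-section by about 30.41 mm².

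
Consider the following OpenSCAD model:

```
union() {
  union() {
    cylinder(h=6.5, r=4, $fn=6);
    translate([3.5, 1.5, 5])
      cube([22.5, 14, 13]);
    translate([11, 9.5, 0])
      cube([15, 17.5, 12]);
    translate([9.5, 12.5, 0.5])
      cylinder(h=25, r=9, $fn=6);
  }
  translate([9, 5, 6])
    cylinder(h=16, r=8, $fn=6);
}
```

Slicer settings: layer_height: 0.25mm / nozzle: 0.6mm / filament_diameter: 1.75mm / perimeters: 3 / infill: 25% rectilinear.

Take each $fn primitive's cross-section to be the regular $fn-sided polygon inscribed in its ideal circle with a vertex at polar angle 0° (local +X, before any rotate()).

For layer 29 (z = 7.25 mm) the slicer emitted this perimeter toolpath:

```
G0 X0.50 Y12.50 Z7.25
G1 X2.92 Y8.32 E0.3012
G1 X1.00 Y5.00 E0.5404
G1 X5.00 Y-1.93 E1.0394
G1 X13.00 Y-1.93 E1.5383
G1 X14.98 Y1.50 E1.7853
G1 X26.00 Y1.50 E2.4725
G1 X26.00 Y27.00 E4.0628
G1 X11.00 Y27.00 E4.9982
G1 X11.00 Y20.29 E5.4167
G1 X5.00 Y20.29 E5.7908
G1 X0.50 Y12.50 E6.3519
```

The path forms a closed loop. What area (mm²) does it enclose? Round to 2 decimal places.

Apply the shoelace formula to the sequence of (X, Y) vertices; enclosed area = 581.31 mm².

581.31 mm²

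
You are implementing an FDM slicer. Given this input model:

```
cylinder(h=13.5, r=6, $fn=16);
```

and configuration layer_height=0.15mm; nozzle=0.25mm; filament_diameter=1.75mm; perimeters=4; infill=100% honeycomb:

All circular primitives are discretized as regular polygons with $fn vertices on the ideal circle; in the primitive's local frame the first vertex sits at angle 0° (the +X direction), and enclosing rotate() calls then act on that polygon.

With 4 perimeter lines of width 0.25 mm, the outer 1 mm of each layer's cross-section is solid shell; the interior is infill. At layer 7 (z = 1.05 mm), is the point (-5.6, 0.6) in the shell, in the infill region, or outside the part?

At z = 1.05 mm: the cylinder: section is a regular 16-gon, circumradius r=6. Overall, the cross-section is a single solid region. The nearest boundary edge runs (-5.54, 2.30)→(-6.00, 0.00); distance from the point to it = 0.28 mm. The point is inside the cross-section, 0.28 mm from the nearest boundary — within the 1 mm shell band (4 × 0.25).

shell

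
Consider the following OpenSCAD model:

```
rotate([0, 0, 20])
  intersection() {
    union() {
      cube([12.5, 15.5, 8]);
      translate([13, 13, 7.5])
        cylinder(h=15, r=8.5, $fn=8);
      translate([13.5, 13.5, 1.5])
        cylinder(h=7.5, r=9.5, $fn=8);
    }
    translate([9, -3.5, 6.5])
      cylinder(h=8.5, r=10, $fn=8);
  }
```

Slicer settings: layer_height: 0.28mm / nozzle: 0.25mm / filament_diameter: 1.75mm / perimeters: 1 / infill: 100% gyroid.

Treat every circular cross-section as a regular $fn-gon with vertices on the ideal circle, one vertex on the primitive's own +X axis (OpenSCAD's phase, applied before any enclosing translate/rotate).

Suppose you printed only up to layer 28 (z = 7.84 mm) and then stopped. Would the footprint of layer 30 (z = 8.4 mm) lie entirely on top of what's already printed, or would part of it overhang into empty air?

Compare the two slices. At z = 7.84: the cube is present — its section is the full 12.5×15.5 rectangle (area 193.75 mm²); the r=8.5 cylinder at (13, 13) contributes a regular 8-gon of circumradius 8.5 (area = (8/2)·8.500²·sin(360°/8) = 204.35 mm²); the cylinder at (13.5, 13.5): section is a regular 8-gon, circumradius r=9.5 (area = (8/2)·9.500²·sin(360°/8) = 255.27 mm²); Merging all regions: the regions partially overlap — summed areas 653.37 mm² minus the doubly-counted overlap 275.05 mm² gives 378.32 mm² — area = 378.32 mm²; the r=10 cylinder at (9, -3.5) contributes a regular 8-gon of circumradius 10 (area = (8/2)·10.000²·sin(360°/8) = 282.84 mm²); After intersecting: the r=10 cylinder at (9, -3.5) partially overlaps the result so far; clipping to the common part keeps 59.34 mm² — area = 59.34 mm²; (rotated 20° about Z; rotation is an isometry so areas/perimeters/island counts are preserved). At z = 8.4: the cube is not intersected at this z (z outside [0, 8]); the r=8.5 cylinder at (13, 13) contributes a regular 8-gon of circumradius 8.5 (area = (8/2)·8.500²·sin(360°/8) = 204.35 mm²); the r=9.5 cylinder at (13.5, 13.5) contributes a regular 8-gon of circumradius 9.5 (area = (8/2)·9.500²·sin(360°/8) = 255.27 mm²); Merging all regions: the r=8.5 cylinder at (13, 13) lies entirely inside the r=9.5 cylinder at (13.5, 13.5), so the union is just the r=9.5 cylinder at (13.5, 13.5) — area = 255.27 mm²; the r=10 cylinder at (9, -3.5) gives a regular 8-gon of circumradius 10 (constant along its height) (area = (8/2)·10.000²·sin(360°/8) = 282.84 mm²); After intersecting: the r=10 cylinder at (9, -3.5) partially overlaps that combined region; clipping to the common part keeps 3.35 mm² — area = 3.35 mm²; (rotated 20° about Z; rotation is an isometry so areas/perimeters/island counts are preserved). Checking containment: the cross-section at z = 8.4 is a subset of the cross-section at z = 7.84.

entirely on top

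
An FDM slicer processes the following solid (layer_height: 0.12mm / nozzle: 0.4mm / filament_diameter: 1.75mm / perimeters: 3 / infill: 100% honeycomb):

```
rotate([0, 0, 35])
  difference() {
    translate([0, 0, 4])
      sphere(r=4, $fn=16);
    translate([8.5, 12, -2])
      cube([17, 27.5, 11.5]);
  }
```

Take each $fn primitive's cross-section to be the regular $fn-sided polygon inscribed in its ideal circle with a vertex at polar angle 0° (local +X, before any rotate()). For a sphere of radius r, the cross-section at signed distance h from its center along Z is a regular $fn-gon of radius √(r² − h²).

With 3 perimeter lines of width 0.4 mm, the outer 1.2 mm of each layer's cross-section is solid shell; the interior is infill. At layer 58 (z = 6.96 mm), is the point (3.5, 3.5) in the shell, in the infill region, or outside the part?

outside

At z = 6.96 mm: the r=4 sphere contributes a regular 16-gon of circumradius √(4²−2.96²) = 2.690; the cube at (8.5, 12) (footprint 17×27.5) is included at this height; Subtracting the remaining from the first: starting from the r=4 sphere, the 17×27.5 cube at (8.5, 12) misses the remaining region (no effect) — 1 connected region; (rotated 35° about Z; rotation is an isometry so areas/perimeters/island counts are preserved). Overall, the cross-section is a single solid region. Undo the 35° rotation: the query point maps to (4.875, 0.860) in the un-rotated model frame. The nearest boundary edge runs (2.49, 1.03)→(2.69, 0.00); distance from the point to it = 2.31 mm. The point is not inside any of the regions above, so it lies outside the cross-section (2.31 mm from the nearest boundary).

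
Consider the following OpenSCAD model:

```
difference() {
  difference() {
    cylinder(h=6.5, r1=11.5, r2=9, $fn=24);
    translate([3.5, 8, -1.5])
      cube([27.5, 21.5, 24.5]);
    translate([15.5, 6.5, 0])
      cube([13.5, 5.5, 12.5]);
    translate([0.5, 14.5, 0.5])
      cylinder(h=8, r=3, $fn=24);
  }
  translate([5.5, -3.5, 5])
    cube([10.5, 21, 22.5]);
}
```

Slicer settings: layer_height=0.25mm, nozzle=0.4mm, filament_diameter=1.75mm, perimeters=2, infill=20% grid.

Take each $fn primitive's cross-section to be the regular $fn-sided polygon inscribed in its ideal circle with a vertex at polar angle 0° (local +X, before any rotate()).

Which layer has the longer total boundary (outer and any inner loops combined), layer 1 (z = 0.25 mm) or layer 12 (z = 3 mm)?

Layer 1 (z = 0.25): the cone: at t=0.038 of its height the radius interpolates to r₁+(r₂−r₁)t = 11.404, giving a regular 24-gon of that circumradius (perimeter = 2·24·11.404·sin(180°/24) = 71.45 mm); the cube at (3.5, 8) is present — its section is the full 27.5×21.5 rectangle (perimeter 98.00 mm); the 13.5×5.5 cube at (15.5, 6.5) contributes its full rectangle (perimeter 38.00 mm); the cylinder at (0.5, 14.5) does not reach this height (z outside [0.5, 8.5]); Subtracting the remaining from the first: starting from the cone, the 27.5×21.5 cube at (3.5, 8) partially overlaps it — only the 7.43 mm² overlap (of its 591.25 mm²) is removed, clipping the outline; the 13.5×5.5 cube at (15.5, 6.5) misses the remaining region (no effect) — boundary = 73.41 mm; the cube at (5.5, -3.5) is not intersected at this z (z outside [5, 27.5]); After the difference (first − rest): none of the subtracted shapes is present at this height, so that combined region is unchanged — boundary = 73.41 mm. So its perimeter = 73.41 mm. Layer 12 (z = 3): the cone (r1=11.5→r2=9) has section circumradius 10.346 here — a regular 24-gon (perimeter = 2·24·10.346·sin(180°/24) = 64.82 mm); the cube at (3.5, 8) (footprint 27.5×21.5) is included at this height (perimeter 98.00 mm); the cube at (15.5, 6.5) is present — its section is the full 13.5×5.5 rectangle (perimeter 38.00 mm); the r=3 cylinder at (0.5, 14.5) gives a regular 24-gon of circumradius 3 (constant along its height) (perimeter = 2·24·3.000·sin(180°/24) = 18.80 mm); Taking the first minus the rest: starting from the cone, the 27.5×21.5 cube at (3.5, 8) partially overlaps it — only the 2.79 mm² overlap (of its 591.25 mm²) is removed, clipping the outline; the 13.5×5.5 cube at (15.5, 6.5) misses the remaining region (no effect); the r=3 cylinder at (0.5, 14.5) misses the remaining region (no effect) — boundary = 66.01 mm; the cube at (5.5, -3.5) is absent (z outside [5, 27.5]); Subtracting the remaining from the first: none of the subtracted shapes is present at this height, so the result so far is unchanged — boundary = 66.01 mm. So its perimeter = 66.01 mm. Layer 1 is larger (73.41 vs 66.01 mm).

layer 1 (z = 0.25 mm)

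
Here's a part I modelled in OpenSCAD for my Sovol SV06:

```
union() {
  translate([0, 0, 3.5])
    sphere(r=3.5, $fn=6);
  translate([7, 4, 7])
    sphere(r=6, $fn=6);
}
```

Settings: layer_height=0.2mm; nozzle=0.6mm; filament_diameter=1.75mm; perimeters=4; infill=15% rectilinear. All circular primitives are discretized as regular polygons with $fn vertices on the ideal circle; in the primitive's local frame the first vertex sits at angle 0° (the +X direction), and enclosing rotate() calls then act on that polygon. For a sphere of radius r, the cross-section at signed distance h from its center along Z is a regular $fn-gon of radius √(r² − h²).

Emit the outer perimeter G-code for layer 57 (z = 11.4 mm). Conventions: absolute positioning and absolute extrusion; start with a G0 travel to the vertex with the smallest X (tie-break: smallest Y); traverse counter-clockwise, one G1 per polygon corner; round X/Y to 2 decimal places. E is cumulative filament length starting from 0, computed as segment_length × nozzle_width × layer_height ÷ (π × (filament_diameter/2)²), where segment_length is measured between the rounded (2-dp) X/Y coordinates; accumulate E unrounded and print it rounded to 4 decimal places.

G0 X2.92 Y4.00 Z11.40
G1 X4.96 Y0.47 E0.2034
G1 X9.04 Y0.47 E0.4070
G1 X11.08 Y4.00 E0.6104
G1 X9.04 Y7.53 E0.8138
G1 X4.96 Y7.53 E1.0173
G1 X2.92 Y4.00 E1.2207

At z = 11.4 mm: the sphere does not reach this height (|z−center|=7.900 > r=3.5); the r=6 sphere at (7, 4) contributes a regular 6-gon of circumradius √(6²−4.4²) = 4.079; Taking the union: only the r=6 sphere at (7, 4) is present, so the union is just that shape — 1 connected region. The outline is a single polygon with 6 vertices. Extrusion per mm of travel: 0.6 × 0.2 / (π × 0.875²) = 0.049890. Accumulating E over each segment gives final E = 1.2207.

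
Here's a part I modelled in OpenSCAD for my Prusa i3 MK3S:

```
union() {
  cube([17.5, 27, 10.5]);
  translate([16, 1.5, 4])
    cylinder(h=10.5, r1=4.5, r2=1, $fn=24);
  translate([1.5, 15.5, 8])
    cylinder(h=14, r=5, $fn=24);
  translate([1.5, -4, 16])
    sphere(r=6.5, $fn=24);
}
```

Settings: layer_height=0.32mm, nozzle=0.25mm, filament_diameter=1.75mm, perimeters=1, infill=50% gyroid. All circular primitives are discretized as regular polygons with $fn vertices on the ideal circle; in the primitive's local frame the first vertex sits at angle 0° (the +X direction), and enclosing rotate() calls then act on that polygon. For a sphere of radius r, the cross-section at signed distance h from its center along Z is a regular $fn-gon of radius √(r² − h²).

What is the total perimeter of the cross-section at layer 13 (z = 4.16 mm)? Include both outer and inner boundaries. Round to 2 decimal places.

95.52 mm

At z = 4.16 mm: the cube is present — its section is the full 17.5×27 rectangle (perimeter 89.00 mm); the cone at (16, 1.5) contributes a regular 24-gon of circumradius 4.447 (interpolated between r1=4.5 and r2=1 at t=0.015) (perimeter = 2·24·4.447·sin(180°/24) = 27.86 mm); the cylinder at (1.5, 15.5) is absent (z outside [8, 22]); the sphere at (1.5, -4) does not reach this height (|z−center|=11.840 > r=6.5); Merging all regions: the regions partially overlap (shared area 30.61 mm²), so the edge portions inside another operand are dropped and the merged outline is re-measured after clipping — boundary = 95.52 mm. Overall, the cross-section is a single solid region. Total boundary length (outer) = 95.52 mm.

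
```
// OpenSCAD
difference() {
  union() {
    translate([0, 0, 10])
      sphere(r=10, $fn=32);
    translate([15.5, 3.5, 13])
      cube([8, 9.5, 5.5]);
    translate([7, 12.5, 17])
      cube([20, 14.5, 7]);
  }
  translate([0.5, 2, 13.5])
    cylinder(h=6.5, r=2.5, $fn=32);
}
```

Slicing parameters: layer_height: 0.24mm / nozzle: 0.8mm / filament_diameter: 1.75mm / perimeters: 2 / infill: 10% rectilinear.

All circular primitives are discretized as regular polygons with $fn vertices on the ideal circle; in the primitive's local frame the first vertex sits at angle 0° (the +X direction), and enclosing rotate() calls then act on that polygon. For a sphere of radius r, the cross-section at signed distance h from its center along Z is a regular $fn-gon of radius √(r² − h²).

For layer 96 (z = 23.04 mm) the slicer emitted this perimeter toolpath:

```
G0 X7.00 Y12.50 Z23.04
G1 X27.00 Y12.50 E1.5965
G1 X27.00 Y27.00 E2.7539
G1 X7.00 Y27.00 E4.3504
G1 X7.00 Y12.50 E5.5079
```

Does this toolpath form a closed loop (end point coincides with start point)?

Start point (G0): (7.00, 12.50). End point (last G1): the path returns to the start — closed.

yes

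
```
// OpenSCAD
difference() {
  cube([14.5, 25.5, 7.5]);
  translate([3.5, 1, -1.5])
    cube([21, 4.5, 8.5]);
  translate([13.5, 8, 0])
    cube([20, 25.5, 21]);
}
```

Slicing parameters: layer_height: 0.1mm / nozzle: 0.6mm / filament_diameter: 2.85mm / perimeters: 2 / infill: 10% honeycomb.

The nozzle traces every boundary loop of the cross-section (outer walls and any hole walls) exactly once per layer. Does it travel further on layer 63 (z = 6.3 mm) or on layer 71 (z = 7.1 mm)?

layer 63 (z = 6.3 mm)

Layer 63 (z = 6.3): the cube (footprint 14.5×25.5) is included at this height (perimeter 80.00 mm); the cube at (3.5, 1) is present — its section is the full 21×4.5 rectangle (perimeter 51.00 mm); the cube at (13.5, 8) is present — its section is the full 20×25.5 rectangle (perimeter 91.00 mm); After the difference (first − rest): starting from the 14.5×25.5 cube, the 21×4.5 cube at (3.5, 1) partially overlaps it — only the 49.50 mm² overlap (of its 94.50 mm²) is removed, clipping the outline; the 20×25.5 cube at (13.5, 8) partially overlaps it — only the 17.50 mm² overlap (of its 510.00 mm²) is removed, clipping the outline — boundary = 102.00 mm. So its perimeter = 102.00 mm. Layer 71 (z = 7.1): the cube (footprint 14.5×25.5) is included at this height (perimeter 80.00 mm); the cube at (3.5, 1) is absent (z outside [-1.5, 7]); the 20×25.5 cube at (13.5, 8) contributes its full rectangle (perimeter 91.00 mm); After the difference (first − rest): starting from the 14.5×25.5 cube, the 20×25.5 cube at (13.5, 8) partially overlaps it — only the 17.50 mm² overlap (of its 510.00 mm²) is removed, clipping the outline — boundary = 80.00 mm. So its perimeter = 80.00 mm. Layer 63 is larger (102.00 vs 80.00 mm).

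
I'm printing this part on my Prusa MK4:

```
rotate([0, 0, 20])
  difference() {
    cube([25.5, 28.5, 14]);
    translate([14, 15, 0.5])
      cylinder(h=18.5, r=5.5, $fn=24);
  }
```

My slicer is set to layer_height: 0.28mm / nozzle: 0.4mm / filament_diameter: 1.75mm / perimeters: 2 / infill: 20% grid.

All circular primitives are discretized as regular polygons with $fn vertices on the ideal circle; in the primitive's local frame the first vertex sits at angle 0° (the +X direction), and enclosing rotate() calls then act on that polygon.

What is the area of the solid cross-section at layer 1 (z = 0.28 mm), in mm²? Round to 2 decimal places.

At z = 0.28 mm: the cube is present — its section is the full 25.5×28.5 rectangle (area 726.75 mm²); the cylinder at (14, 15) is absent (z outside [0.5, 19]); After the difference (first − rest): none of the subtracted shapes is present at this height, so the 25.5×28.5 cube is unchanged — area = 726.75 mm²; (whole slice rotated 20° about Z — lengths, areas and connectivity unchanged). Overall, the cross-section is a single solid region. Net area = 726.75 mm².

726.75 mm²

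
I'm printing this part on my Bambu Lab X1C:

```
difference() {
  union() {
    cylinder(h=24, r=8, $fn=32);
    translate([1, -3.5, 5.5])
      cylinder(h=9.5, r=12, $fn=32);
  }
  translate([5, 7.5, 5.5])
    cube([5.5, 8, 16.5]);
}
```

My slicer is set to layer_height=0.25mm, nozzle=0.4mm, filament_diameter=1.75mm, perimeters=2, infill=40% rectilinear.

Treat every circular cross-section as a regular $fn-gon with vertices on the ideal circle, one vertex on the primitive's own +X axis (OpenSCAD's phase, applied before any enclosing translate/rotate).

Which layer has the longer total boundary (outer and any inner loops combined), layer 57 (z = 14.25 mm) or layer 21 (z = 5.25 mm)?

Layer 57 (z = 14.25): the r=8 cylinder gives a regular 32-gon of circumradius 8 (constant along its height) (perimeter = 2·32·8.000·sin(180°/32) = 50.18 mm); the r=12 cylinder at (1, -3.5) contributes a regular 32-gon of circumradius 12 (perimeter = 2·32·12.000·sin(180°/32) = 75.28 mm); Combining (union): the r=8 cylinder lies entirely inside the r=12 cylinder at (1, -3.5), so the union is just the r=12 cylinder at (1, -3.5) — boundary = 75.28 mm; the 5.5×8 cube at (5, 7.5) contributes its full rectangle (perimeter 27.00 mm); Taking the first minus the rest: starting from that combined region, the 5.5×8 cube at (5, 7.5) partially overlaps it — only the 0.11 mm² overlap (of its 44.00 mm²) is removed, clipping the outline — boundary = 75.50 mm. So its perimeter = 75.50 mm. Layer 21 (z = 5.25): the cylinder: section is a regular 32-gon, circumradius r=8 (perimeter = 2·32·8.000·sin(180°/32) = 50.18 mm); the cylinder at (1, -3.5) is absent (z outside [5.5, 15]); Taking the union: only the r=8 cylinder is present, so the union is just that shape — boundary = 50.18 mm; the cube at (5, 7.5) is absent (z outside [5.5, 22]); After the difference (first − rest): none of the subtracted shapes is present at this height, so that combined region is unchanged — boundary = 50.18 mm. So its perimeter = 50.18 mm. Layer 57 is larger (75.50 vs 50.18 mm).

layer 57 (z = 14.25 mm)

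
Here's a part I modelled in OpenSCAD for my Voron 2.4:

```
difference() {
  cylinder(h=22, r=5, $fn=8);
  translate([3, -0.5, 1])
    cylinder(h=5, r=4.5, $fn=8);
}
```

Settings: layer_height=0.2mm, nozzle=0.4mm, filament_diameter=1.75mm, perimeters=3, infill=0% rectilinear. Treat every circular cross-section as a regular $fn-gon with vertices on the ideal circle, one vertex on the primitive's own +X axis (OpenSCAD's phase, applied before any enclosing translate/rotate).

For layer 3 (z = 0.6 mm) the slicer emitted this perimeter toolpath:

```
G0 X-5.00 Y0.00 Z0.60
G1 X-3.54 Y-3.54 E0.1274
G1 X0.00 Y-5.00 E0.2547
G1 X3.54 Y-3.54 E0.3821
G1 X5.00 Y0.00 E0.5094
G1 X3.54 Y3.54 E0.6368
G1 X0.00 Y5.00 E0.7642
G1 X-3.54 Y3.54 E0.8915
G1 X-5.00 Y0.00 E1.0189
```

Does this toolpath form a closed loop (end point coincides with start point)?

Start point (G0): (-5.00, 0.00). End point (last G1): the path returns to the start — closed.

yes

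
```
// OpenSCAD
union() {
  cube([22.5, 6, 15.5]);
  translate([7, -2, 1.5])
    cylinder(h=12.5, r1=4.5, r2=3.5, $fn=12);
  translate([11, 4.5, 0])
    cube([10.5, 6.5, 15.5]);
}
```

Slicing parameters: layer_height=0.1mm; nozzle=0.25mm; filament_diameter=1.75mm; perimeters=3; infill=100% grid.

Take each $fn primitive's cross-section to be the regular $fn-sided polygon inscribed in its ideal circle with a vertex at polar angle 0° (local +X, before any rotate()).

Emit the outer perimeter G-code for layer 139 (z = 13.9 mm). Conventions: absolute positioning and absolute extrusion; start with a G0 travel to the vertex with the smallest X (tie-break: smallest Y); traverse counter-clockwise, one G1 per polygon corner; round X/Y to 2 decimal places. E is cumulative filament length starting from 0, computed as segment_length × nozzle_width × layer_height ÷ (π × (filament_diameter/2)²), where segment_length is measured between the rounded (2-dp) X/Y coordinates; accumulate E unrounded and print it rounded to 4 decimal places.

At z = 13.9 mm: the cube (footprint 22.5×6) is included at this height; the cone at (7, -2) (r1=4.5→r2=3.5) has section circumradius 3.508 here — a regular 12-gon; the cube at (11, 4.5) (footprint 10.5×6.5) is included at this height; Merging all regions: the regions partially overlap (shared area 21.29 mm²), so overlapping operands fuse into one piece — 1 connected region. The outline is a single polygon with 19 vertices. Extrusion per mm of travel: 0.25 × 0.1 / (π × 0.875²) = 0.010394. Accumulating E over each segment gives final E = 0.7967.

G0 X0.00 Y0.00 Z13.90
G1 X4.21 Y0.00 E0.0438
G1 X3.96 Y-0.25 E0.0474
G1 X3.49 Y-2.00 E0.0663
G1 X3.96 Y-3.75 E0.0851
G1 X5.25 Y-5.04 E0.1041
G1 X7.00 Y-5.51 E0.1229
G1 X8.75 Y-5.04 E0.1417
G1 X10.04 Y-3.75 E0.1607
G1 X10.51 Y-2.00 E0.1795
G1 X10.04 Y-0.25 E0.1984
G1 X9.79 Y0.00 E0.2020
G1 X22.50 Y0.00 E0.3341
G1 X22.50 Y6.00 E0.3965
G1 X21.50 Y6.00 E0.4069
G1 X21.50 Y11.00 E0.4589
G1 X11.00 Y11.00 E0.5680
G1 X11.00 Y6.00 E0.6200
G1 X0.00 Y6.00 E0.7343
G1 X0.00 Y0.00 E0.7967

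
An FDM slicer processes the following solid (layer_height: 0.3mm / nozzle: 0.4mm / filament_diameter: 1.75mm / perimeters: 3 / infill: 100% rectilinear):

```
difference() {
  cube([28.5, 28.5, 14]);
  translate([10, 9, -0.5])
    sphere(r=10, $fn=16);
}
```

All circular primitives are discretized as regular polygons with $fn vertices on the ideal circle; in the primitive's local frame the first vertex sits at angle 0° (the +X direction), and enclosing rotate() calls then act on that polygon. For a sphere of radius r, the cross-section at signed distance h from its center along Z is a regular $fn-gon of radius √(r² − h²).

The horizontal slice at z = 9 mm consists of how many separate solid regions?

At z = 9 mm: the cube (footprint 28.5×28.5) is included at this height; the sphere at (10, 9): section is a regular 16-gon, circumradius = √(r²−h²) = √(10²−9.5²) = 3.122; Subtracting the remaining from the first: starting from the 28.5×28.5 cube, the r=10 sphere at (10, 9) lies wholly inside it (removes its full 29.85 mm² and its 19.49 mm outline becomes a hole wall) — 1 connected region with 1 hole. The result has 1 disconnected region.

1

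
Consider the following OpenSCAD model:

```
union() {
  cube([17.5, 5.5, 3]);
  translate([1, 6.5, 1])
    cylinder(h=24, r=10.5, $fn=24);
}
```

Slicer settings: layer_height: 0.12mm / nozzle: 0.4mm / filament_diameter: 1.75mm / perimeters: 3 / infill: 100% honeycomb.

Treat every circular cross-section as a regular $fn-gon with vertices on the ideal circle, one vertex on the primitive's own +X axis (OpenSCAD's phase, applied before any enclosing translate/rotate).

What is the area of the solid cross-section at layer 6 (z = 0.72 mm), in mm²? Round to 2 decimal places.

At z = 0.72 mm: the 17.5×5.5 cube contributes its full rectangle (area 96.25 mm²); the cylinder at (1, 6.5) is not intersected at this z (z outside [1, 25]); Taking the union: only the 17.5×5.5 cube is present, so the union is just that shape — area = 96.25 mm². Overall, the cross-section is a single solid region. Net area = 96.25 mm².

96.25 mm²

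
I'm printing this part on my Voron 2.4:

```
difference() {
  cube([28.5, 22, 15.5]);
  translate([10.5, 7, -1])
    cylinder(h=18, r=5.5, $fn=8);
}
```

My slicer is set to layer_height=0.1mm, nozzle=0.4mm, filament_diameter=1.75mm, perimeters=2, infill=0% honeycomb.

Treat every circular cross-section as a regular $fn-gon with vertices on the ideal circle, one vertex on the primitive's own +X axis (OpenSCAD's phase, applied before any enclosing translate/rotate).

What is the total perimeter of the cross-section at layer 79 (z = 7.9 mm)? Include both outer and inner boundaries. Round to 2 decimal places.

At z = 7.9 mm: the 28.5×22 cube contributes its full rectangle (perimeter 101.00 mm); the r=5.5 cylinder at (10.5, 7) contributes a regular 8-gon of circumradius 5.5 (perimeter = 2·8·5.500·sin(180°/8) = 33.68 mm); After the difference (first − rest): starting from the 28.5×22 cube, the r=5.5 cylinder at (10.5, 7) lies wholly inside it (removes its full 85.56 mm² and its 33.68 mm outline becomes a hole wall) — boundary (outer + 1 inner loop) = 134.68 mm. Overall, the cross-section is one region with 1 hole. Total boundary length (outer + inner) = 134.68 mm.

134.68 mm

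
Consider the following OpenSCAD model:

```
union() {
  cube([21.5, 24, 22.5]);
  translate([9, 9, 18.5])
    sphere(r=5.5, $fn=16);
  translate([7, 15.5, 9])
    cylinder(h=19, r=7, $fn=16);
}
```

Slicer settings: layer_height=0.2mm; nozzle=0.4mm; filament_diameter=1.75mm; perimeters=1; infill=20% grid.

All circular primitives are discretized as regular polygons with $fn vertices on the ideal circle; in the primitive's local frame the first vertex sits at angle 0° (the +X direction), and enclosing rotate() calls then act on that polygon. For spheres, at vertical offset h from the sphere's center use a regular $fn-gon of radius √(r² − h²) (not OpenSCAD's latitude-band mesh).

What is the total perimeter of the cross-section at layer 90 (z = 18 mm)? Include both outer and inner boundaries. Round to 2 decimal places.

91.00 mm

At z = 18 mm: the cube is present — its section is the full 21.5×24 rectangle (perimeter 91.00 mm); the r=5.5 sphere at (9, 9) slices to a regular 16-gon of circumradius 5.477 (√(r²−h²) with h=0.5 from center) (perimeter = 2·16·5.477·sin(180°/16) = 34.19 mm); the cylinder at (7, 15.5): section is a regular 16-gon, circumradius r=7 (perimeter = 2·16·7.000·sin(180°/16) = 43.70 mm); Merging all regions: the regions partially overlap (shared area 241.86 mm²), so the edge portions inside another operand are dropped and the merged outline is re-measured after clipping — boundary = 91.00 mm. Overall, the cross-section is a single solid region. Total boundary length (outer) = 91.00 mm.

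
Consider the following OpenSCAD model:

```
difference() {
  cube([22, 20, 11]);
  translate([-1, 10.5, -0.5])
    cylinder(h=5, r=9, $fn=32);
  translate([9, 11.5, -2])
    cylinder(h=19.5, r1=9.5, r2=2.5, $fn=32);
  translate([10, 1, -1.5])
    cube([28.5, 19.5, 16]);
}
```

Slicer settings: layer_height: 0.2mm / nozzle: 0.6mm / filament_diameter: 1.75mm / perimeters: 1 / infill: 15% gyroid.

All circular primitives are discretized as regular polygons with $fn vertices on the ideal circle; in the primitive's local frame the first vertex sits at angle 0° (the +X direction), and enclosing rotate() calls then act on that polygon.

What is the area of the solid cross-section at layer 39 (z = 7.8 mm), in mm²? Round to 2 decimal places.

At z = 7.8 mm: the cube (footprint 22×20) is included at this height (area 440.00 mm²); the cylinder at (-1, 10.5) does not reach this height (z outside [-0.5, 4.5]); the cone at (9, 11.5) contributes a regular 32-gon of circumradius 5.982 (interpolated between r1=9.5 and r2=2.5 at t=0.503) (area = (32/2)·5.982²·sin(360°/32) = 111.70 mm²); the cube at (10, 1) is present — its section is the full 28.5×19.5 rectangle (area 555.75 mm²); Taking the first minus the rest: starting from the 22×20 cube (440.00 mm²), the cone at (9, 11.5) lies wholly inside it (removes its full 111.70 mm² and its 37.53 mm outline becomes a hole wall); the 28.5×19.5 cube at (10, 1) partially overlaps it — only the 184.02 mm² overlap (of its 555.75 mm²) is removed, clipping the outline — area = 144.28 mm². Overall, the cross-section is a single solid region. Net area = 144.28 mm².

144.28 mm²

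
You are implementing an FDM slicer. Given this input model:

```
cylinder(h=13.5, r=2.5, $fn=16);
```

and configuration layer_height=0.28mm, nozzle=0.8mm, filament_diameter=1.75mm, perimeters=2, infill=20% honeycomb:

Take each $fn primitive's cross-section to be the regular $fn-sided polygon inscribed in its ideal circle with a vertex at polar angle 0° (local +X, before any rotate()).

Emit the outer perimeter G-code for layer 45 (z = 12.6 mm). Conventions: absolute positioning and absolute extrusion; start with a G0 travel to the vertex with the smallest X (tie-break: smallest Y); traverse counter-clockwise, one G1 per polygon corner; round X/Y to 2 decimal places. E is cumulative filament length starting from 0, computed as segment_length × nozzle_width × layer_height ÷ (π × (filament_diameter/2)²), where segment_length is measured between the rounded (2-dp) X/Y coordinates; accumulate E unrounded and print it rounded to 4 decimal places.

G0 X-2.50 Y0.00 Z12.60
G1 X-2.31 Y-0.96 E0.0911
G1 X-1.77 Y-1.77 E0.1818
G1 X-0.96 Y-2.31 E0.2725
G1 X0.00 Y-2.50 E0.3636
G1 X0.96 Y-2.31 E0.4547
G1 X1.77 Y-1.77 E0.5454
G1 X2.31 Y-0.96 E0.6361
G1 X2.50 Y0.00 E0.7272
G1 X2.31 Y0.96 E0.8183
G1 X1.77 Y1.77 E0.9090
G1 X0.96 Y2.31 E0.9996
G1 X0.00 Y2.50 E1.0908
G1 X-0.96 Y2.31 E1.1819
G1 X-1.77 Y1.77 E1.2726
G1 X-2.31 Y0.96 E1.3632
G1 X-2.50 Y0.00 E1.4544

At z = 12.6 mm: the r=2.5 cylinder contributes a regular 16-gon of circumradius 2.5. The outline is a single polygon with 16 vertices. Extrusion per mm of travel: 0.8 × 0.28 / (π × 0.875²) = 0.093128. Accumulating E over each segment gives final E = 1.4544.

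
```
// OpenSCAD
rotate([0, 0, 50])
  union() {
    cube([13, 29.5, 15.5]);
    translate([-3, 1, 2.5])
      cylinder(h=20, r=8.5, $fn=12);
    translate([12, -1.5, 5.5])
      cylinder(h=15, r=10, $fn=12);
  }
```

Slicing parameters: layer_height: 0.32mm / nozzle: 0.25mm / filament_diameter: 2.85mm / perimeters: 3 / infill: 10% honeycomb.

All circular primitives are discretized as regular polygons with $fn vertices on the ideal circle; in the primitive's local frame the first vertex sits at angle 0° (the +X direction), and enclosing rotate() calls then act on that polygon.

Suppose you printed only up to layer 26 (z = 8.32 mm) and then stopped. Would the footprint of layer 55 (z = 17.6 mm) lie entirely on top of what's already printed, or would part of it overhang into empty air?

Compare the two slices. At z = 8.32: the cube is present — its section is the full 13×29.5 rectangle (area 383.50 mm²); the r=8.5 cylinder at (-3, 1) contributes a regular 12-gon of circumradius 8.5 (area = (12/2)·8.500²·sin(360°/12) = 216.75 mm²); the r=10 cylinder at (12, -1.5) contributes a regular 12-gon of circumradius 10 (area = (12/2)·10.000²·sin(360°/12) = 300.00 mm²); Merging all regions: the regions partially overlap — summed areas 900.25 mm² minus the doubly-counted overlap 113.72 mm² gives 786.53 mm² — area = 786.53 mm²; (rotated 50° about Z; rotation is an isometry so areas/perimeters/island counts are preserved). At z = 17.6: the cube is not intersected at this z (z outside [0, 15.5]); the cylinder at (-3, 1): section is a regular 12-gon, circumradius r=8.5 (area = (12/2)·8.500²·sin(360°/12) = 216.75 mm²); the cylinder at (12, -1.5): section is a regular 12-gon, circumradius r=10 (area = (12/2)·10.000²·sin(360°/12) = 300.00 mm²); Taking the union: the regions partially overlap — summed areas 516.75 mm² minus the doubly-counted overlap 18.90 mm² gives 497.85 mm² — area = 497.85 mm²; (rotated 50° about Z; rotation is an isometry so areas/perimeters/island counts are preserved). Checking containment: the cross-section at z = 17.6 is a subset of the cross-section at z = 8.32.

entirely on top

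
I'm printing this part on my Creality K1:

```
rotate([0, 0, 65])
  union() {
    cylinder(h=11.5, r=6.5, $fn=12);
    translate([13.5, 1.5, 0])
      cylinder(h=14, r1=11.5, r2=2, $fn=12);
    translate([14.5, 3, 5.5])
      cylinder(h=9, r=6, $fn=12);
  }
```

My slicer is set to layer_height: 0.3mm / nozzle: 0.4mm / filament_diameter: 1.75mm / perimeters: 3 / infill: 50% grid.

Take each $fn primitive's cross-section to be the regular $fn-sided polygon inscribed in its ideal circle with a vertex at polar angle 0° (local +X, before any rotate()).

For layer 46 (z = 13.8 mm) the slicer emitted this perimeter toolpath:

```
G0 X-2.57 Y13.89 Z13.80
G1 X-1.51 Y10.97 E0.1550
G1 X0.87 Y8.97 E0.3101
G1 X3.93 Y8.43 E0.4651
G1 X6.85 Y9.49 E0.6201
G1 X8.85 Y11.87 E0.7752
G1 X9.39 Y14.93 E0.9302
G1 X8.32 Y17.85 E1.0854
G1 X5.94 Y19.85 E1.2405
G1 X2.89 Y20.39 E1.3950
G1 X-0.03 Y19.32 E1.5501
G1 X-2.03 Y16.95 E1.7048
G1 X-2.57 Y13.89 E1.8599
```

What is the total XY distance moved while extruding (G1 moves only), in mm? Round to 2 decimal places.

Sum the Euclidean lengths of each G1 segment: total = 37.28 mm.

37.28 mm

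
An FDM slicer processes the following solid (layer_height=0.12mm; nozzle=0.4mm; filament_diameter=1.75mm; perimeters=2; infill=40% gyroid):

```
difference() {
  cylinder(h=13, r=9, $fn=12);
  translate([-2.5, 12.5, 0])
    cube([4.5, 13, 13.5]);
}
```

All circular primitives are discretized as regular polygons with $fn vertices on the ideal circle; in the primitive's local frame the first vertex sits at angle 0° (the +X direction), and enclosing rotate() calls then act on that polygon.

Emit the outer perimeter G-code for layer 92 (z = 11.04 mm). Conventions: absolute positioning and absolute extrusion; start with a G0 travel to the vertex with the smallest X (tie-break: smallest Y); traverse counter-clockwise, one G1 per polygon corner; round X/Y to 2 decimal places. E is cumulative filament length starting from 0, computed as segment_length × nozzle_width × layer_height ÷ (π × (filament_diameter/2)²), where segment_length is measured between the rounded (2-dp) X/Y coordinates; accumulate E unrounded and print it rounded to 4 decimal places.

At z = 11.04 mm: the r=9 cylinder gives a regular 12-gon of circumradius 9 (constant along its height); the 4.5×13 cube at (-2.5, 12.5) contributes its full rectangle; After the difference (first − rest): starting from the r=9 cylinder, the 4.5×13 cube at (-2.5, 12.5) misses the remaining region (no effect) — 1 connected region. The outline is a single polygon with 12 vertices. Extrusion per mm of travel: 0.4 × 0.12 / (π × 0.875²) = 0.019956. Accumulating E over each segment gives final E = 1.1153.

G0 X-9.00 Y0.00 Z11.04
G1 X-7.79 Y-4.50 E0.0930
G1 X-4.50 Y-7.79 E0.1858
G1 X0.00 Y-9.00 E0.2788
G1 X4.50 Y-7.79 E0.3718
G1 X7.79 Y-4.50 E0.4647
G1 X9.00 Y0.00 E0.5577
G1 X7.79 Y4.50 E0.6507
G1 X4.50 Y7.79 E0.7435
G1 X0.00 Y9.00 E0.8365
G1 X-4.50 Y7.79 E0.9295
G1 X-7.79 Y4.50 E1.0223
G1 X-9.00 Y0.00 E1.1153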